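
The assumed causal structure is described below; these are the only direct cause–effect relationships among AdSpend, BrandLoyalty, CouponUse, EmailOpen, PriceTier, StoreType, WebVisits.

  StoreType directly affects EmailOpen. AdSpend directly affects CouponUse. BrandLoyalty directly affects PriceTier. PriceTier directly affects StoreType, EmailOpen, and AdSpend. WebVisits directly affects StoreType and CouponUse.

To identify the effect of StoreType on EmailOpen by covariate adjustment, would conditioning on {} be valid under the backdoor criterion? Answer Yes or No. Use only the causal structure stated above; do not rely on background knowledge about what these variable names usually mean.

Backdoor paths from StoreType to EmailOpen (paths whose first edge points into StoreType):
  P1: StoreType <- PriceTier -> EmailOpen
  P2: StoreType <- WebVisits -> CouponUse <- AdSpend <- PriceTier -> EmailOpen
Condition 1 (no descendant of StoreType in the set): holds — descendants of StoreType are {EmailOpen}; none are in {}.
Condition 2 (every backdoor path blocked by {}):
  P1: open — no interior node is in the conditioning set.
  P2: blocked at collider CouponUse (neither it nor any descendant is in the conditioning set).
{} does not satisfy the backdoor criterion.

No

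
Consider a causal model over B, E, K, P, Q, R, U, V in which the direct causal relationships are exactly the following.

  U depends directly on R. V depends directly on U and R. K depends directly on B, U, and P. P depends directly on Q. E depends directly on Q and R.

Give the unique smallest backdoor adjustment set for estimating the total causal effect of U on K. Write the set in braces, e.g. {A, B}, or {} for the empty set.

Variables eligible for adjustment (non-descendants of U, excluding U and K): {B, E, P, Q, R}.
Backdoor paths from U to K:
  P1: U <- R -> E <- Q -> P -> K
Each backdoor path contains an unconditioned collider, so every path is already blocked with the empty conditioning set:
  P1: blocked at collider E (neither it nor any descendant is in the conditioning set).
The empty set is therefore the unique smallest valid set.

{}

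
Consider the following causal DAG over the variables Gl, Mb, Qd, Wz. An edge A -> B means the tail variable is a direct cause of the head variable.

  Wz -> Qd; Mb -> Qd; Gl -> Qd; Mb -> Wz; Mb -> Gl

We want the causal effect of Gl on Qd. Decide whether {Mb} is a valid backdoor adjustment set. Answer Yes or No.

Backdoor paths from Gl to Qd (paths whose first edge points into Gl):
  P1: Gl <- Mb -> Wz -> Qd
  P2: Gl <- Mb -> Qd
Condition 1 (no descendant of Gl in the set): holds — descendants of Gl are {Qd}; none are in {Mb}.
Condition 2 (every backdoor path blocked by {Mb}):
  P1: blocked at fork node Mb ∈ conditioning set.
  P2: blocked at fork node Mb ∈ conditioning set.
{Mb} satisfies the backdoor criterion.

Yes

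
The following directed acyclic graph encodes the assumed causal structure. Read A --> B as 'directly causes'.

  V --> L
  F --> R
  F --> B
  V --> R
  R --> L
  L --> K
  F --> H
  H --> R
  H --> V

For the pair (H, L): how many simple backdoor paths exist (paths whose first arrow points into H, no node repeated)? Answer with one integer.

A backdoor path from H to L is any simple undirected path whose first edge points into H (i.e. leaves H via a parent).
Parents of H: {F}.
Enumerating:
  P1: H <- F -> R <- V -> L
  P2: H <- F -> R -> L
That exhausts the simple backdoor paths. Count: 2.

2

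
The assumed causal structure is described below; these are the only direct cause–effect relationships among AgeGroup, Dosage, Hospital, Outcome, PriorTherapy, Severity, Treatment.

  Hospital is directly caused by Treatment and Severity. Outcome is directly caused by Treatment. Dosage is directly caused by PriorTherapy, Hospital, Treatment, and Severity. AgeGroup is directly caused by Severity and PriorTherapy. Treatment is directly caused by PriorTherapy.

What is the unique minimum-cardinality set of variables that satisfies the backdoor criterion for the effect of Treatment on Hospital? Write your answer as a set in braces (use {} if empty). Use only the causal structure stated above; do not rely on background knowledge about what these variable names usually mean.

{}

Variables eligible for adjustment (non-descendants of Treatment, excluding Treatment and Hospital): {AgeGroup, PriorTherapy, Severity}.
Backdoor paths from Treatment to Hospital:
  P1: Treatment <- PriorTherapy -> AgeGroup <- Severity -> Hospital
  P2: Treatment <- PriorTherapy -> AgeGroup <- Severity -> Dosage <- Hospital
  P3: Treatment <- PriorTherapy -> Dosage <- Severity -> Hospital
  P4: Treatment <- PriorTherapy -> Dosage <- Hospital
Each backdoor path contains an unconditioned collider, so every path is already blocked with the empty conditioning set:
  P1: blocked at collider AgeGroup (neither it nor any descendant is in the conditioning set).
  P2: blocked at collider AgeGroup (neither it nor any descendant is in the conditioning set).
  P3: blocked at collider Dosage (neither it nor any descendant is in the conditioning set).
  P4: blocked at collider Dosage (neither it nor any descendant is in the conditioning set).
The empty set is therefore the unique smallest valid set.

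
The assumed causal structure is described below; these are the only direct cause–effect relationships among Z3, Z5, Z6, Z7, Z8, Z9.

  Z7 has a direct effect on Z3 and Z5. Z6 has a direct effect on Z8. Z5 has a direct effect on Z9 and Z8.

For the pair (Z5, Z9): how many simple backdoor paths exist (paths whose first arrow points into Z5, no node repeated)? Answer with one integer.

A backdoor path from Z5 to Z9 is any simple undirected path whose first edge points into Z5 (i.e. leaves Z5 via a parent).
Parents of Z5: {Z7}.
No simple path from any parent of Z5 reaches Z9 without revisiting Z5, so there are no backdoor paths.

0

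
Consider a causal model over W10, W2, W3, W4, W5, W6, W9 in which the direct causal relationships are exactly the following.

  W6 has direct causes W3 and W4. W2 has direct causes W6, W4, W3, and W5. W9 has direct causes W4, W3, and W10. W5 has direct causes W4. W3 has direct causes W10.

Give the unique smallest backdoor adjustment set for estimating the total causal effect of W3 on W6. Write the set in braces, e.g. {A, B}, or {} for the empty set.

Variables eligible for adjustment (non-descendants of W3, excluding W3 and W6): {W10, W4, W5}.
Backdoor paths from W3 to W6:
  P1: W3 <- W10 -> W9 <- W4 -> W5 -> W2 <- W6
  P2: W3 <- W10 -> W9 <- W4 -> W6
  P3: W3 <- W10 -> W9 <- W4 -> W2 <- W6
Each backdoor path contains an unconditioned collider, so every path is already blocked with the empty conditioning set:
  P1: blocked at collider W9 (neither it nor any descendant is in the conditioning set).
  P2: blocked at collider W9 (neither it nor any descendant is in the conditioning set).
  P3: blocked at collider W9 (neither it nor any descendant is in the conditioning set).
The empty set is therefore the unique smallest valid set.

{}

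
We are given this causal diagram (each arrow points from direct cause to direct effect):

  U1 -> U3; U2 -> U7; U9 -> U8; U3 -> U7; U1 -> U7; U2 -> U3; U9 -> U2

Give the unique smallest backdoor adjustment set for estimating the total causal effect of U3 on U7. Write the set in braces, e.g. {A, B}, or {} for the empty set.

Variables eligible for adjustment (non-descendants of U3, excluding U3 and U7): {U1, U2, U8, U9}.
Backdoor paths from U3 to U7:
  P1: U3 <- U1 -> U7
  P2: U3 <- U2 -> U7
The empty set is not sufficient: P1 (U3 <- U1 -> U7) has no collider blocking it and no conditioned non-collider, so it is open.
Try {U1, U2}:
  P1: blocked at fork node U1 ∈ conditioning set.
  P2: blocked at fork node U2 ∈ conditioning set.
{U1, U2} contains no descendant of U3 and blocks every backdoor path.
Every element of {U1, U2} is needed (dropping U1 leaves P1 open; dropping U2 leaves P2 open), so no proper subset is valid.
Among all size-2 subsets of the eligible variables, only {U1, U2} blocks every backdoor path, so it is the unique smallest valid adjustment set.

{U1, U2}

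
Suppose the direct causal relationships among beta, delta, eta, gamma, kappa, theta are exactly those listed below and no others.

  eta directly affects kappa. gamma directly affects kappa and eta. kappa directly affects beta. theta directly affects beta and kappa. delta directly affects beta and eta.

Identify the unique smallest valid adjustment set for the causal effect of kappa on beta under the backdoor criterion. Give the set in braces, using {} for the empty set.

Variables eligible for adjustment (non-descendants of kappa, excluding kappa and beta): {delta, eta, gamma, theta}.
Backdoor paths from kappa to beta:
  P1: kappa <- theta -> beta
  P2: kappa <- gamma -> eta <- delta -> beta
  P3: kappa <- eta <- delta -> beta
The empty set is not sufficient: P1 (kappa <- theta -> beta) has no collider blocking it and no conditioned non-collider, so it is open.
Try {delta, theta}:
  P1: blocked at fork node theta ∈ conditioning set.
  P2: blocked at collider eta (neither it nor any descendant is in the conditioning set).
  P3: blocked at fork node delta ∈ conditioning set.
{delta, theta} contains no descendant of kappa and blocks every backdoor path.
Every element of {delta, theta} is needed (dropping delta leaves P3 open; dropping theta leaves P1 open), so no proper subset is valid.
Among all size-2 subsets of the eligible variables, only {delta, theta} blocks every backdoor path, so it is the unique smallest valid adjustment set.

{delta, theta}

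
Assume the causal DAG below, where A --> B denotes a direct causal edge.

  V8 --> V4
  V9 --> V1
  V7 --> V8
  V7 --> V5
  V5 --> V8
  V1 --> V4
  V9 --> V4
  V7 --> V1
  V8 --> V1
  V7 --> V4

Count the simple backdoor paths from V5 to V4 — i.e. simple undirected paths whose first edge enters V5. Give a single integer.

A backdoor path from V5 to V4 is any simple undirected path whose first edge points into V5 (i.e. leaves V5 via a parent).
Parents of V5: {V7}.
Enumerating:
  P1: V5 <- V7 -> V8 -> V1 <- V9 -> V4
  P2: V5 <- V7 -> V8 -> V1 -> V4
  P3: V5 <- V7 -> V8 -> V4
  P4: V5 <- V7 -> V1 <- V9 -> V4
  P5: V5 <- V7 -> V1 <- V8 -> V4
  P6: V5 <- V7 -> V1 -> V4
  P7: V5 <- V7 -> V4
That exhausts the simple backdoor paths. Count: 7.

7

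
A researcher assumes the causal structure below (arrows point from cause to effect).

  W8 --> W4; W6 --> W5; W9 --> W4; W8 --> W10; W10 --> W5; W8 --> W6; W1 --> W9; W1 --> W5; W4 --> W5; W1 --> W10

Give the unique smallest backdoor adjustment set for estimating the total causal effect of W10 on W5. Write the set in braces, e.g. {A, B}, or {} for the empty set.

{W1, W8}

Variables eligible for adjustment (non-descendants of W10, excluding W10 and W5): {W1, W4, W6, W8, W9}.
Backdoor paths from W10 to W5:
  P1: W10 <- W1 -> W9 -> W4 <- W8 -> W6 -> W5
  P2: W10 <- W1 -> W9 -> W4 -> W5
  P3: W10 <- W1 -> W5
  P4: W10 <- W8 -> W4 <- W9 <- W1 -> W5
  P5: W10 <- W8 -> W4 -> W5
  P6: W10 <- W8 -> W6 -> W5
The empty set is not sufficient: P2 (W10 <- W1 -> W9 -> W4 -> W5) has no collider blocking it and no conditioned non-collider, so it is open.
Try {W1, W8}:
  P1: blocked at fork node W1 ∈ conditioning set.
  P2: blocked at fork node W1 ∈ conditioning set.
  P3: blocked at fork node W1 ∈ conditioning set.
  P4: blocked at fork node W8 ∈ conditioning set.
  P5: blocked at fork node W8 ∈ conditioning set.
  P6: blocked at fork node W8 ∈ conditioning set.
{W1, W8} contains no descendant of W10 and blocks every backdoor path.
Every element of {W1, W8} is needed (dropping W1 leaves P2 open; dropping W8 leaves P5 open), so no proper subset is valid.
Among all size-2 subsets of the eligible variables, only {W1, W8} blocks every backdoor path, so it is the unique smallest valid adjustment set.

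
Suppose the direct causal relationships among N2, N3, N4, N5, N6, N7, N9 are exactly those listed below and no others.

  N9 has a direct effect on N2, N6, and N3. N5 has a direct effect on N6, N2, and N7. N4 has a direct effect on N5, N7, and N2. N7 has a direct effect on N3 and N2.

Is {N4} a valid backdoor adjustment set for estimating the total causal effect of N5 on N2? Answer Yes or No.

Yes

Backdoor paths from N5 to N2 (paths whose first edge points into N5):
  P1: N5 <- N4 -> N7 -> N2
  P2: N5 <- N4 -> N7 -> N3 <- N9 -> N2
  P3: N5 <- N4 -> N2
Condition 1 (no descendant of N5 in the set): holds — descendants of N5 are {N2, N3, N6, N7}; none are in {N4}.
Condition 2 (every backdoor path blocked by {N4}):
  P1: blocked at fork node N4 ∈ conditioning set.
  P2: blocked at fork node N4 ∈ conditioning set.
  P3: blocked at fork node N4 ∈ conditioning set.
{N4} satisfies the backdoor criterion.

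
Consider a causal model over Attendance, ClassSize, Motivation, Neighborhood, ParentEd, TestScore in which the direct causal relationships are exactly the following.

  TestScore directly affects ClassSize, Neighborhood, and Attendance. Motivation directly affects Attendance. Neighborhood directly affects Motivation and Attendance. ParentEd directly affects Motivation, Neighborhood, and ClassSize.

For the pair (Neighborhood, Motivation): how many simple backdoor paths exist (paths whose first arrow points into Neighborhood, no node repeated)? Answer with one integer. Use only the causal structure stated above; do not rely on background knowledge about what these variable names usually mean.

4

A backdoor path from Neighborhood to Motivation is any simple undirected path whose first edge points into Neighborhood (i.e. leaves Neighborhood via a parent).
Parents of Neighborhood: {ParentEd, TestScore}.
Enumerating:
  P1: Neighborhood <- ParentEd -> Motivation
  P2: Neighborhood <- ParentEd -> ClassSize <- TestScore -> Attendance <- Motivation
  P3: Neighborhood <- TestScore -> ClassSize <- ParentEd -> Motivation
  P4: Neighborhood <- TestScore -> Attendance <- Motivation
That exhausts the simple backdoor paths. Count: 4.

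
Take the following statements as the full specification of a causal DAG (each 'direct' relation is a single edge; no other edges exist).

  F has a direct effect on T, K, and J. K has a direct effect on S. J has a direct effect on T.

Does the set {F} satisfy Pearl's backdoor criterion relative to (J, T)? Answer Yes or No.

Yes

Backdoor paths from J to T (paths whose first edge points into J):
  P1: J <- F -> T
Condition 1 (no descendant of J in the set): holds — descendants of J are {T}; none are in {F}.
Condition 2 (every backdoor path blocked by {F}):
  P1: blocked at fork node F ∈ conditioning set.
{F} satisfies the backdoor criterion.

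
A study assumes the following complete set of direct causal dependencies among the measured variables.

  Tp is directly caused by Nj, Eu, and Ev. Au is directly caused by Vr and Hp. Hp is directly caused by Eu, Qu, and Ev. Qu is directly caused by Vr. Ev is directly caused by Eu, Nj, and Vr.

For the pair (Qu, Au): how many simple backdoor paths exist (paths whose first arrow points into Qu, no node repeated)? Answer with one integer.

5

A backdoor path from Qu to Au is any simple undirected path whose first edge points into Qu (i.e. leaves Qu via a parent).
Parents of Qu: {Vr}.
Enumerating:
  P1: Qu <- Vr -> Ev <- Nj -> Tp <- Eu -> Hp -> Au
  P2: Qu <- Vr -> Ev <- Eu -> Hp -> Au
  P3: Qu <- Vr -> Ev -> Hp -> Au
  P4: Qu <- Vr -> Ev -> Tp <- Eu -> Hp -> Au
  P5: Qu <- Vr -> Au
That exhausts the simple backdoor paths. Count: 5.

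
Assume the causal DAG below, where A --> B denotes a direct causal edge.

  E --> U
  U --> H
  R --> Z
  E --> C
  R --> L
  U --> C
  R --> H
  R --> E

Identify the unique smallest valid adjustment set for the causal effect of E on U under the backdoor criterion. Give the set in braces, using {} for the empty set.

Variables eligible for adjustment (non-descendants of E, excluding E and U): {L, R, Z}.
Backdoor paths from E to U:
  P1: E <- R -> H <- U
Each backdoor path contains an unconditioned collider, so every path is already blocked with the empty conditioning set:
  P1: blocked at collider H (neither it nor any descendant is in the conditioning set).
The empty set is therefore the unique smallest valid set.

{}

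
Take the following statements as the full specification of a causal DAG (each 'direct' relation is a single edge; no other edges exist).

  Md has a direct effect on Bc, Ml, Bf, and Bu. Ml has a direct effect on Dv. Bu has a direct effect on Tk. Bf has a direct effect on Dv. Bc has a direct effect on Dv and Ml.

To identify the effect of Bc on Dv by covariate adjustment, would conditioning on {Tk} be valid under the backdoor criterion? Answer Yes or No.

Backdoor paths from Bc to Dv (paths whose first edge points into Bc):
  P1: Bc <- Md -> Bf -> Dv
  P2: Bc <- Md -> Ml -> Dv
Condition 1 (no descendant of Bc in the set): holds — descendants of Bc are {Dv, Ml}; none are in {Tk}.
Condition 2 (every backdoor path blocked by {Tk}):
  P1: open — no interior node is in the conditioning set.
  P2: open — no interior node is in the conditioning set.
{Tk} does not satisfy the backdoor criterion.

No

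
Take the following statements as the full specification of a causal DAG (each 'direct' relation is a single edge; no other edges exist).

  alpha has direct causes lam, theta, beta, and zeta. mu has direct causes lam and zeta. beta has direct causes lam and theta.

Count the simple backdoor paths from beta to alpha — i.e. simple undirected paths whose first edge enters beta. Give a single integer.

3

A backdoor path from beta to alpha is any simple undirected path whose first edge points into beta (i.e. leaves beta via a parent).
Parents of beta: {lam, theta}.
Enumerating:
  P1: beta <- lam -> mu <- zeta -> alpha
  P2: beta <- lam -> alpha
  P3: beta <- theta -> alpha
That exhausts the simple backdoor paths. Count: 3.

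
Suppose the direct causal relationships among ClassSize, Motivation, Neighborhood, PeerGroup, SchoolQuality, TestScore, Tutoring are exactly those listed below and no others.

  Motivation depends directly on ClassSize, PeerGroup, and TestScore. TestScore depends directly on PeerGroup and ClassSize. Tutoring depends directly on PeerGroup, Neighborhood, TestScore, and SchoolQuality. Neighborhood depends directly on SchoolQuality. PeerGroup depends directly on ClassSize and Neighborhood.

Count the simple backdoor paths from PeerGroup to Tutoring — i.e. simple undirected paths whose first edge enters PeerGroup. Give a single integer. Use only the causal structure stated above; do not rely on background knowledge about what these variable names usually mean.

A backdoor path from PeerGroup to Tutoring is any simple undirected path whose first edge points into PeerGroup (i.e. leaves PeerGroup via a parent).
Parents of PeerGroup: {ClassSize, Neighborhood}.
Enumerating:
  P1: PeerGroup <- Neighborhood <- SchoolQuality -> Tutoring
  P2: PeerGroup <- Neighborhood -> Tutoring
  P3: PeerGroup <- ClassSize -> TestScore -> Tutoring
  P4: PeerGroup <- ClassSize -> Motivation <- TestScore -> Tutoring
That exhausts the simple backdoor paths. Count: 4.

4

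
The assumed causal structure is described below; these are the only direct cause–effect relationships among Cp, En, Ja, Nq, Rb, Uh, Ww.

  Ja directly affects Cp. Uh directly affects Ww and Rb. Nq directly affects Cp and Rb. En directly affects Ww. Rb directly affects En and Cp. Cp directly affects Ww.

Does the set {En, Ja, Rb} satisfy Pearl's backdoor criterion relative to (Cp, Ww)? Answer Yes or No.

No

Backdoor paths from Cp to Ww (paths whose first edge points into Cp):
  P1: Cp <- Nq -> Rb <- Uh -> Ww
  P2: Cp <- Nq -> Rb -> En -> Ww
  P3: Cp <- Rb <- Uh -> Ww
  P4: Cp <- Rb -> En -> Ww
Condition 1 (no descendant of Cp in the set): holds — descendants of Cp are {Ww}; none are in {En, Ja, Rb}.
Condition 2 (every backdoor path blocked by {En, Ja, Rb}):
  P1: open — collider(s) Rb are conditioned on (or have a conditioned descendant) and no non-collider on the path is in the set.
  P2: blocked at chain node Rb ∈ conditioning set.
  P3: blocked at chain node Rb ∈ conditioning set.
  P4: blocked at fork node Rb ∈ conditioning set.
{En, Ja, Rb} does not satisfy the backdoor criterion.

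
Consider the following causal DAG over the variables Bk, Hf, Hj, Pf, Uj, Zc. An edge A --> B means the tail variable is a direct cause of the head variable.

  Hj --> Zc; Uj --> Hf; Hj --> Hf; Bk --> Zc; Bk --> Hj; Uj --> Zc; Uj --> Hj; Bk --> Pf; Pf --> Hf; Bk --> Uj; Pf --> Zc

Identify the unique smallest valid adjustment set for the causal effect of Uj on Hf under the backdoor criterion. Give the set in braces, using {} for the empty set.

{Bk}

Variables eligible for adjustment (non-descendants of Uj, excluding Uj and Hf): {Bk, Pf}.
Backdoor paths from Uj to Hf:
  P1: Uj <- Bk -> Hj -> Zc <- Pf -> Hf
  P2: Uj <- Bk -> Hj -> Hf
  P3: Uj <- Bk -> Pf -> Zc <- Hj -> Hf
  P4: Uj <- Bk -> Pf -> Hf
  P5: Uj <- Bk -> Zc <- Hj -> Hf
  P6: Uj <- Bk -> Zc <- Pf -> Hf
The empty set is not sufficient: P2 (Uj <- Bk -> Hj -> Hf) has no collider blocking it and no conditioned non-collider, so it is open.
Try {Bk}:
  P1: blocked at fork node Bk ∈ conditioning set.
  P2: blocked at fork node Bk ∈ conditioning set.
  P3: blocked at fork node Bk ∈ conditioning set.
  P4: blocked at fork node Bk ∈ conditioning set.
  P5: blocked at fork node Bk ∈ conditioning set.
  P6: blocked at fork node Bk ∈ conditioning set.
{Bk} contains no descendant of Uj and blocks every backdoor path.
No other singleton works — e.g. {Pf} leaves P2 open — so {Bk} is the unique smallest valid adjustment set.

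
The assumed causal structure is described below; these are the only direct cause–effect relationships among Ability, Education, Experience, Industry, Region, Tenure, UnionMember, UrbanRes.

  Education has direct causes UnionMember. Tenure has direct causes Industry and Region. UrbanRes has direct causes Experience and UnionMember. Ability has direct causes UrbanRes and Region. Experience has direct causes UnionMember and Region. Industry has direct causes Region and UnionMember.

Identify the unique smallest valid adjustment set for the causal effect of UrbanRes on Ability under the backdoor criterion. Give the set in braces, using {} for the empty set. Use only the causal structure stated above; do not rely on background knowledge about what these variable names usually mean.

Variables eligible for adjustment (non-descendants of UrbanRes, excluding UrbanRes and Ability): {Education, Experience, Industry, Region, Tenure, UnionMember}.
Backdoor paths from UrbanRes to Ability:
  P1: UrbanRes <- UnionMember -> Experience <- Region -> Ability
  P2: UrbanRes <- UnionMember -> Industry <- Region -> Ability
  P3: UrbanRes <- UnionMember -> Industry -> Tenure <- Region -> Ability
  P4: UrbanRes <- Experience <- Region -> Ability
  P5: UrbanRes <- Experience <- UnionMember -> Industry <- Region -> Ability
  P6: UrbanRes <- Experience <- UnionMember -> Industry -> Tenure <- Region -> Ability
The empty set is not sufficient: P4 (UrbanRes <- Experience <- Region -> Ability) has no collider blocking it and no conditioned non-collider, so it is open.
Try {Region}:
  P1: blocked at collider Experience (neither it nor any descendant is in the conditioning set).
  P2: blocked at collider Industry (neither it nor any descendant is in the conditioning set).
  P3: blocked at collider Tenure (neither it nor any descendant is in the conditioning set).
  P4: blocked at fork node Region ∈ conditioning set.
  P5: blocked at collider Industry (neither it nor any descendant is in the conditioning set).
  P6: blocked at collider Tenure (neither it nor any descendant is in the conditioning set).
{Region} contains no descendant of UrbanRes and blocks every backdoor path.
No other singleton works — e.g. {UnionMember} leaves P4 open — so {Region} is the unique smallest valid adjustment set.

{Region}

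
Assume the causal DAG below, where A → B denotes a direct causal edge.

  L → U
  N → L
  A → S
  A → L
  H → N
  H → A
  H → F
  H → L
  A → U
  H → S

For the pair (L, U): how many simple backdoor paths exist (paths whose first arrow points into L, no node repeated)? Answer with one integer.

A backdoor path from L to U is any simple undirected path whose first edge points into L (i.e. leaves L via a parent).
Parents of L: {A, H, N}.
Enumerating:
  P1: L <- H -> A -> U
  P2: L <- H -> S <- A -> U
  P3: L <- N <- H -> A -> U
  P4: L <- N <- H -> S <- A -> U
  P5: L <- A -> U
That exhausts the simple backdoor paths. Count: 5.

5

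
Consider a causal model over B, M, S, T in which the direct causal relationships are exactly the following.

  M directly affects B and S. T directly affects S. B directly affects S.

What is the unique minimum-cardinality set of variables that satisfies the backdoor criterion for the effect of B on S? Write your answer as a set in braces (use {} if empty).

{M}

Variables eligible for adjustment (non-descendants of B, excluding B and S): {M, T}.
Backdoor paths from B to S:
  P1: B <- M -> S
The empty set is not sufficient: P1 (B <- M -> S) has no collider blocking it and no conditioned non-collider, so it is open.
Try {M}:
  P1: blocked at fork node M ∈ conditioning set.
{M} contains no descendant of B and blocks every backdoor path.
No other singleton works — e.g. {T} leaves P1 open — so {M} is the unique smallest valid adjustment set.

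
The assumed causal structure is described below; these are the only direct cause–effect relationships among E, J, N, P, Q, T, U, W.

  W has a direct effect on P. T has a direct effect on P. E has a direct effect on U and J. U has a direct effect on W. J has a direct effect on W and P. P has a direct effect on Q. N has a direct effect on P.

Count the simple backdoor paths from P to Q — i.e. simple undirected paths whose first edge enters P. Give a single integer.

0

A backdoor path from P to Q is any simple undirected path whose first edge points into P (i.e. leaves P via a parent).
Parents of P: {J, N, T, W}.
No simple path from any parent of P reaches Q without revisiting P, so there are no backdoor paths.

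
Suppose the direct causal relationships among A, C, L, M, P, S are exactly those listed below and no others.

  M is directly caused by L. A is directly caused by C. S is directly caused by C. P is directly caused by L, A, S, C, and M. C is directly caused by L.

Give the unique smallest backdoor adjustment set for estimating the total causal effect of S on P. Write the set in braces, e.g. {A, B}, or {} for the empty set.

{C}

Variables eligible for adjustment (non-descendants of S, excluding S and P): {A, C, L, M}.
Backdoor paths from S to P:
  P1: S <- C <- L -> M -> P
  P2: S <- C <- L -> P
  P3: S <- C -> A -> P
  P4: S <- C -> P
The empty set is not sufficient: P1 (S <- C <- L -> M -> P) has no collider blocking it and no conditioned non-collider, so it is open.
Try {C}:
  P1: blocked at chain node C ∈ conditioning set.
  P2: blocked at chain node C ∈ conditioning set.
  P3: blocked at fork node C ∈ conditioning set.
  P4: blocked at fork node C ∈ conditioning set.
{C} contains no descendant of S and blocks every backdoor path.
No other singleton works — e.g. {L} leaves P3 open — so {C} is the unique smallest valid adjustment set.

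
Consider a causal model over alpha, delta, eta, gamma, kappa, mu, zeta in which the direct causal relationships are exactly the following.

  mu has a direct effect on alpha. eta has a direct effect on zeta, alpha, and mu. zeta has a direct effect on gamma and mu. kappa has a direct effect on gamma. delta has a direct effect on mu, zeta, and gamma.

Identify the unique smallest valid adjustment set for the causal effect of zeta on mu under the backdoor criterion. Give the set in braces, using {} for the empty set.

{delta, eta}

Variables eligible for adjustment (non-descendants of zeta, excluding zeta and mu): {delta, eta, kappa}.
Backdoor paths from zeta to mu:
  P1: zeta <- eta -> mu
  P2: zeta <- eta -> alpha <- mu
  P3: zeta <- delta -> mu
The empty set is not sufficient: P1 (zeta <- eta -> mu) has no collider blocking it and no conditioned non-collider, so it is open.
Try {delta, eta}:
  P1: blocked at fork node eta ∈ conditioning set.
  P2: blocked at fork node eta ∈ conditioning set.
  P3: blocked at fork node delta ∈ conditioning set.
{delta, eta} contains no descendant of zeta and blocks every backdoor path.
Every element of {delta, eta} is needed (dropping delta leaves P3 open; dropping eta leaves P1 open), so no proper subset is valid.
Among all size-2 subsets of the eligible variables, only {delta, eta} blocks every backdoor path, so it is the unique smallest valid adjustment set.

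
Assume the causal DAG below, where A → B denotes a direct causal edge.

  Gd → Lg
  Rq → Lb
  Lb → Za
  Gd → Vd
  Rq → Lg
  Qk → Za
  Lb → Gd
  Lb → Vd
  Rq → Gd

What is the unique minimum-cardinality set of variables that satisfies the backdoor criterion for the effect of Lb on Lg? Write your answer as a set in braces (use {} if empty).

{Rq}

Variables eligible for adjustment (non-descendants of Lb, excluding Lb and Lg): {Qk, Rq}.
Backdoor paths from Lb to Lg:
  P1: Lb <- Rq -> Gd -> Lg
  P2: Lb <- Rq -> Lg
The empty set is not sufficient: P1 (Lb <- Rq -> Gd -> Lg) has no collider blocking it and no conditioned non-collider, so it is open.
Try {Rq}:
  P1: blocked at fork node Rq ∈ conditioning set.
  P2: blocked at fork node Rq ∈ conditioning set.
{Rq} contains no descendant of Lb and blocks every backdoor path.
No other singleton works — e.g. {Qk} leaves P1 open — so {Rq} is the unique smallest valid adjustment set.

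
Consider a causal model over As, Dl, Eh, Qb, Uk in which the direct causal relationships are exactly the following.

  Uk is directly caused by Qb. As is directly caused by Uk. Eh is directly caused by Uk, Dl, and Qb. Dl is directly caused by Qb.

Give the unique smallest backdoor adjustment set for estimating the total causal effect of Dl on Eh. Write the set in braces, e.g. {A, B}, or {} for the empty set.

Variables eligible for adjustment (non-descendants of Dl, excluding Dl and Eh): {As, Qb, Uk}.
Backdoor paths from Dl to Eh:
  P1: Dl <- Qb -> Uk -> Eh
  P2: Dl <- Qb -> Eh
The empty set is not sufficient: P1 (Dl <- Qb -> Uk -> Eh) has no collider blocking it and no conditioned non-collider, so it is open.
Try {Qb}:
  P1: blocked at fork node Qb ∈ conditioning set.
  P2: blocked at fork node Qb ∈ conditioning set.
{Qb} contains no descendant of Dl and blocks every backdoor path.
No other singleton works — e.g. {Uk} leaves P2 open — so {Qb} is the unique smallest valid adjustment set.

{Qb}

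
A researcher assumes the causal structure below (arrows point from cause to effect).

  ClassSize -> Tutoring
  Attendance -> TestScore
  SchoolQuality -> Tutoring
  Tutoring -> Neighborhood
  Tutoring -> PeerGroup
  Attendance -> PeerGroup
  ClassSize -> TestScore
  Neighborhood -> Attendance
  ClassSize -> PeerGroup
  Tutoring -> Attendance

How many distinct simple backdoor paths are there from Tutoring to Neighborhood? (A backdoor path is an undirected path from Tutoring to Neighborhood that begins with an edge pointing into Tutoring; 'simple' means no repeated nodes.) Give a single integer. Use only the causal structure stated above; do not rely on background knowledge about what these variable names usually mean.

2

A backdoor path from Tutoring to Neighborhood is any simple undirected path whose first edge points into Tutoring (i.e. leaves Tutoring via a parent).
Parents of Tutoring: {ClassSize, SchoolQuality}.
Enumerating:
  P1: Tutoring <- ClassSize -> PeerGroup <- Attendance <- Neighborhood
  P2: Tutoring <- ClassSize -> TestScore <- Attendance <- Neighborhood
That exhausts the simple backdoor paths. Count: 2.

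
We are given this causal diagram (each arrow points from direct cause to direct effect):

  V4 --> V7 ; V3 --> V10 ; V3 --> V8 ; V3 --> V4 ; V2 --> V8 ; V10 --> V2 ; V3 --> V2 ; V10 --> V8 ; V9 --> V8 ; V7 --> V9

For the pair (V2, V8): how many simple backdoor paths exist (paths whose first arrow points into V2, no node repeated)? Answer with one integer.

A backdoor path from V2 to V8 is any simple undirected path whose first edge points into V2 (i.e. leaves V2 via a parent).
Parents of V2: {V10, V3}.
Enumerating:
  P1: V2 <- V3 -> V4 -> V7 -> V9 -> V8
  P2: V2 <- V3 -> V10 -> V8
  P3: V2 <- V3 -> V8
  P4: V2 <- V10 <- V3 -> V4 -> V7 -> V9 -> V8
  P5: V2 <- V10 <- V3 -> V8
  P6: V2 <- V10 -> V8
That exhausts the simple backdoor paths. Count: 6.

6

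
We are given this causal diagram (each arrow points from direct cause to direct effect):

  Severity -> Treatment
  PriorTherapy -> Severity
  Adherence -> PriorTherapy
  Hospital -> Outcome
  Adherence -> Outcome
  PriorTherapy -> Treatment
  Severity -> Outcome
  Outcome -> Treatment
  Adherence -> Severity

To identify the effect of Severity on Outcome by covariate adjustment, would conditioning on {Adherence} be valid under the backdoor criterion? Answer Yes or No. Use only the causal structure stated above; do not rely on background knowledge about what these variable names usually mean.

Backdoor paths from Severity to Outcome (paths whose first edge points into Severity):
  P1: Severity <- Adherence -> PriorTherapy -> Treatment <- Outcome
  P2: Severity <- Adherence -> Outcome
  P3: Severity <- PriorTherapy <- Adherence -> Outcome
  P4: Severity <- PriorTherapy -> Treatment <- Outcome
Condition 1 (no descendant of Severity in the set): holds — descendants of Severity are {Outcome, Treatment}; none are in {Adherence}.
Condition 2 (every backdoor path blocked by {Adherence}):
  P1: blocked at fork node Adherence ∈ conditioning set.
  P2: blocked at fork node Adherence ∈ conditioning set.
  P3: blocked at fork node Adherence ∈ conditioning set.
  P4: blocked at collider Treatment (neither it nor any descendant is in the conditioning set).
{Adherence} satisfies the backdoor criterion.

Yes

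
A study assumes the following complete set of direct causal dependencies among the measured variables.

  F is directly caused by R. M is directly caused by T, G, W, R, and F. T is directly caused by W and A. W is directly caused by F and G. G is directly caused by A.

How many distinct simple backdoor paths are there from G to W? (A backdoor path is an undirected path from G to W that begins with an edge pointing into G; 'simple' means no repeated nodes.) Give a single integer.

A backdoor path from G to W is any simple undirected path whose first edge points into G (i.e. leaves G via a parent).
Parents of G: {A}.
Enumerating:
  P1: G <- A -> T <- W
  P2: G <- A -> T -> M <- R -> F -> W
  P3: G <- A -> T -> M <- F -> W
  P4: G <- A -> T -> M <- W
That exhausts the simple backdoor paths. Count: 4.

4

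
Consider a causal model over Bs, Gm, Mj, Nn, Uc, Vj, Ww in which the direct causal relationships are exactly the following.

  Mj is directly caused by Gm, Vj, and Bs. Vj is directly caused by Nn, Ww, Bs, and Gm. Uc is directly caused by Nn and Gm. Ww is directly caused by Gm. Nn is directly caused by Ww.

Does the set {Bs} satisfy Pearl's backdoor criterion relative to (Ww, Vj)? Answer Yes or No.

Backdoor paths from Ww to Vj (paths whose first edge points into Ww):
  P1: Ww <- Gm -> Vj
  P2: Ww <- Gm -> Uc <- Nn -> Vj
  P3: Ww <- Gm -> Mj <- Bs -> Vj
  P4: Ww <- Gm -> Mj <- Vj
Condition 1 (no descendant of Ww in the set): holds — descendants of Ww are {Mj, Nn, Uc, Vj}; none are in {Bs}.
Condition 2 (every backdoor path blocked by {Bs}):
  P1: open — no interior node is in the conditioning set.
  P2: blocked at collider Uc (neither it nor any descendant is in the conditioning set).
  P3: blocked at collider Mj (neither it nor any descendant is in the conditioning set).
  P4: blocked at collider Mj (neither it nor any descendant is in the conditioning set).
{Bs} does not satisfy the backdoor criterion.

No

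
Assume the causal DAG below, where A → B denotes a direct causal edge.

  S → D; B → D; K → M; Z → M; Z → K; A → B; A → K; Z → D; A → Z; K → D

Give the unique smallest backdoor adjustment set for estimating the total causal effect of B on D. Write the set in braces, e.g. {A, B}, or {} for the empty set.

{A}

Variables eligible for adjustment (non-descendants of B, excluding B and D): {A, K, M, S, Z}.
Backdoor paths from B to D:
  P1: B <- A -> Z -> K -> D
  P2: B <- A -> Z -> M <- K -> D
  P3: B <- A -> Z -> D
  P4: B <- A -> K <- Z -> D
  P5: B <- A -> K -> M <- Z -> D
  P6: B <- A -> K -> D
The empty set is not sufficient: P1 (B <- A -> Z -> K -> D) has no collider blocking it and no conditioned non-collider, so it is open.
Try {A}:
  P1: blocked at fork node A ∈ conditioning set.
  P2: blocked at fork node A ∈ conditioning set.
  P3: blocked at fork node A ∈ conditioning set.
  P4: blocked at fork node A ∈ conditioning set.
  P5: blocked at fork node A ∈ conditioning set.
  P6: blocked at fork node A ∈ conditioning set.
{A} contains no descendant of B and blocks every backdoor path.
No other singleton works — e.g. {Z} leaves P6 open — so {A} is the unique smallest valid adjustment set.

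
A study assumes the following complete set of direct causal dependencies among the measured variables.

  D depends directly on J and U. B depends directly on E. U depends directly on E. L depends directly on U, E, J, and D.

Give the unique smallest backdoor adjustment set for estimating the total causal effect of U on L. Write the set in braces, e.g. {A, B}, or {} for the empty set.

{E}

Variables eligible for adjustment (non-descendants of U, excluding U and L): {B, E, J}.
Backdoor paths from U to L:
  P1: U <- E -> L
The empty set is not sufficient: P1 (U <- E -> L) has no collider blocking it and no conditioned non-collider, so it is open.
Try {E}:
  P1: blocked at fork node E ∈ conditioning set.
{E} contains no descendant of U and blocks every backdoor path.
No other singleton works — e.g. {J} leaves P1 open — so {E} is the unique smallest valid adjustment set.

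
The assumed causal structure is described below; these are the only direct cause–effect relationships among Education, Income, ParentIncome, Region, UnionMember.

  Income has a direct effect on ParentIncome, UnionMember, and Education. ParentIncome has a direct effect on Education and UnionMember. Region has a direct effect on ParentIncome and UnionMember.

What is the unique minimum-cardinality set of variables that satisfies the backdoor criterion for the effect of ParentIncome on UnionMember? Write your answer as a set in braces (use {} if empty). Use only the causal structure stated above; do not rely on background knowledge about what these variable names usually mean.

Variables eligible for adjustment (non-descendants of ParentIncome, excluding ParentIncome and UnionMember): {Income, Region}.
Backdoor paths from ParentIncome to UnionMember:
  P1: ParentIncome <- Region -> UnionMember
  P2: ParentIncome <- Income -> UnionMember
The empty set is not sufficient: P1 (ParentIncome <- Region -> UnionMember) has no collider blocking it and no conditioned non-collider, so it is open.
Try {Income, Region}:
  P1: blocked at fork node Region ∈ conditioning set.
  P2: blocked at fork node Income ∈ conditioning set.
{Income, Region} contains no descendant of ParentIncome and blocks every backdoor path.
Every element of {Income, Region} is needed (dropping Income leaves P2 open; dropping Region leaves P1 open), so no proper subset is valid.
Among all size-2 subsets of the eligible variables, only {Income, Region} blocks every backdoor path, so it is the unique smallest valid adjustment set.

{Income, Region}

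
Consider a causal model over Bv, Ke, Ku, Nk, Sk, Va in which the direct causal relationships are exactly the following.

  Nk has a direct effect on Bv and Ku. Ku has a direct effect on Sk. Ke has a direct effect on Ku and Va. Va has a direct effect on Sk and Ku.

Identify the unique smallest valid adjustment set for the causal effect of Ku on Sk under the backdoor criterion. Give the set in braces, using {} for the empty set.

{Va}

Variables eligible for adjustment (non-descendants of Ku, excluding Ku and Sk): {Bv, Ke, Nk, Va}.
Backdoor paths from Ku to Sk:
  P1: Ku <- Ke -> Va -> Sk
  P2: Ku <- Va -> Sk
The empty set is not sufficient: P1 (Ku <- Ke -> Va -> Sk) has no collider blocking it and no conditioned non-collider, so it is open.
Try {Va}:
  P1: blocked at chain node Va ∈ conditioning set.
  P2: blocked at fork node Va ∈ conditioning set.
{Va} contains no descendant of Ku and blocks every backdoor path.
No other singleton works — e.g. {Ke} leaves P2 open — so {Va} is the unique smallest valid adjustment set.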